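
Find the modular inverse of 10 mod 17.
Since 17 is prime, by Fermat 10^(-1) ≡ 10^{15} ≡ 12 mod 17. Verify: 10 × 12 = 120 ≡ 1 mod 17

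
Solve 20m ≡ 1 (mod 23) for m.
Since 23 is prime, by Fermat 20^(-1) ≡ 20^{21} ≡ 15 (mod 23). Verify: 20 × 15 = 300 ≡ 1 (mod 23)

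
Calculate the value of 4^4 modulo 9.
4^{4} = 256 ≡ 4 mod 9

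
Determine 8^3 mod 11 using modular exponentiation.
8^{3} = 512 ≡ 6 mod 11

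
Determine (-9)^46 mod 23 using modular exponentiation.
Using Fermat: (-9)^{22} ≡ 1 mod 23. 46 ≡ 2 mod 22. So (-9)^{46} ≡ (-9)^{2} ≡ 12 mod 23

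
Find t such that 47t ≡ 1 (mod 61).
Since 61 is prime, by Fermat 47^(-1) ≡ 47^{59} ≡ 13 (mod 61). Verify: 47 × 13 = 611 ≡ 1 (mod 61)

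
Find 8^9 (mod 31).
By repeated squaring (mod 31): 8^{1}≡8, 8^{2}≡2, 8^{4}≡4, 8^{8}≡16. Then 8^{9} = 8^{8+1} ≡ 16 × 8 ≡ 4 (mod 31)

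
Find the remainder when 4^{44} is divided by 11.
By Fermat: 4^{10} ≡ 1 mod 11. 44 = 4×10 + 4. So 4^{44} ≡ 4^{4} ≡ 3 mod 11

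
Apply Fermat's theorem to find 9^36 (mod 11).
By Fermat: 9^{10} ≡ 1 (mod 11). 36 = 3×10 + 6. So 9^{36} ≡ 9^{6} ≡ 9 (mod 11)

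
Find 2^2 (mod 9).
2^{2} = 4 ≡ 4 (mod 9)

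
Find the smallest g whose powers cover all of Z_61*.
g = 2. For each prime q|60: 2^{30}≡60, 2^{20}≡47, 2^{12}≡9, none ≡ 1, so ord_61(2) = 60 and 2 is a primitive root.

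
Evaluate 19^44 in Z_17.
Using Fermat: 19^{16} ≡ 1 (mod 17). 44 ≡ 12 (mod 16). So 19^{44} ≡ 19^{12} ≡ 16 (mod 17)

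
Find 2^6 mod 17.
By repeated squaring mod 17: 2^{1}≡2, 2^{2}≡4, 2^{4}≡16. Then 2^{6} = 2^{4+2} ≡ 16 × 4 ≡ 13 mod 17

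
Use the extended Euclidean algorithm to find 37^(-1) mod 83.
Extended GCD: 37(9) + 83(-4) = 1. So 37^(-1) ≡ 9 mod 83. Verify: 37 × 9 = 333 ≡ 1 mod 83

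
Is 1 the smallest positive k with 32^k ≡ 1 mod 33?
Powers of 32 mod 33: 32^1≡32, 32^2≡1. 32^1≡32≢1, so ord ≠ 1. No, the actual order is 2.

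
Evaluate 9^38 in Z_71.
By repeated squaring mod 71: 9^{1}≡9, 9^{2}≡10, 9^{4}≡29, 9^{8}≡60, 9^{16}≡50, 9^{32}≡15. Then 9^{38} = 9^{32+4+2} ≡ 15 × 29 × 10 ≡ 19 mod 71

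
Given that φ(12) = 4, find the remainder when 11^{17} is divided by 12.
By Euler: 11^{4} ≡ 1 (mod 12) since gcd(11, 12) = 1. 17 = 4×4 + 1. So 11^{17} ≡ 11^{1} ≡ 11 (mod 12)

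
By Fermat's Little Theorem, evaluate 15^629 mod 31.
By Fermat: 15^{30} ≡ 1 mod 31. 629 ≡ 29 mod 30. So 15^{629} ≡ 15^{29} ≡ 29 mod 31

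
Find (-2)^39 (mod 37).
Using Fermat: (-2)^{36} ≡ 1 (mod 37). 39 ≡ 3 (mod 36). So (-2)^{39} ≡ (-2)^{3} ≡ 29 (mod 37)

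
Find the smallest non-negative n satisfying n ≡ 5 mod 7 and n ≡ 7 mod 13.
M = 7 × 13 = 91. M₁ = 13, y₁ ≡ 6 mod 7. M₂ = 7, y₂ ≡ 2 mod 13. n = 5×13×6 + 7×7×2 ≡ 33 mod 91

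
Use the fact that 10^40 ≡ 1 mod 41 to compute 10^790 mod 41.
By Fermat: 10^{40} ≡ 1 mod 41. 790 ≡ 30 mod 40. So 10^{790} ≡ 10^{30} ≡ 1 mod 41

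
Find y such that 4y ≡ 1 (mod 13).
Since 13 is prime, by Fermat 4^(-1) ≡ 4^{11} ≡ 10 (mod 13). Verify: 4 × 10 = 40 ≡ 1 (mod 13)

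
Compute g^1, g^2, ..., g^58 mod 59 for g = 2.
2^1, 2^2, ..., 2^{58} mod 59: [2, 4, 8, 16, 32, 5, 10, 20, 40, 21, 42, 25, 50, 41, 23, 46, 33, 7, 14, 28, 56, 53, 47, 35, 11, 22, 44, 29, 58, 57, 55, 51, 43, 27, 54, 49, 39, 19, 38, 17, 34, 9, 18, 36, 13, 26, 52, 45, 31, 3, 6, 12, 24, 48, 37, 15, 30, 1]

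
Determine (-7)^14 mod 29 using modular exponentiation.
By repeated squaring mod 29: (-7)^{1}≡22, (-7)^{2}≡20, (-7)^{4}≡23, (-7)^{8}≡7. Then (-7)^{14} = (-7)^{8+4+2} ≡ 7 × 23 × 20 ≡ 1 mod 29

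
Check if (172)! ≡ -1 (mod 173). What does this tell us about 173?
(172)! mod 173 = 172. Since this equals -1 (mod 173), Wilson confirms 173 is prime.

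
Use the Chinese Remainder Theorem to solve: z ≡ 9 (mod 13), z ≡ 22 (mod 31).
M = 13 × 31 = 403. M₁ = 31, y₁ ≡ 8 (mod 13). M₂ = 13, y₂ ≡ 12 (mod 31). z = 9×31×8 + 22×13×12 ≡ 22 (mod 403)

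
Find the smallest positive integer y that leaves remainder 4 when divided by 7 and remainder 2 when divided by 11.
M = 7 × 11 = 77. M₁ = 11, y₁ ≡ 2 (mod 7). M₂ = 7, y₂ ≡ 8 (mod 11). y = 4×11×2 + 2×7×8 ≡ 46 (mod 77)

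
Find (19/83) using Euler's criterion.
(19/83) = 19^{41} mod 83 = -1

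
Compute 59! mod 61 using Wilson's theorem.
(60)! = (59)! × (60) ≡ -1 mod 61. So (59)! ≡ -1 × (60)^(-1) ≡ (-1)×(-1) = 1 mod 61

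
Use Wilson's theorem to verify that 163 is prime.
(162)! mod 163 = 162. Since this equals -1 (mod 163), Wilson confirms 163 is prime.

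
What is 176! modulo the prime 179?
(178)! = (176)! × (177) × (178) ≡ -1 (mod 179). So (176)! ≡ -1 × [(178)(177)]^(-1) ≡ 89 (mod 179)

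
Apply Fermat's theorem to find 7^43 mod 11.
By Fermat: 7^{10} ≡ 1 mod 11. 43 = 4×10 + 3. So 7^{43} ≡ 7^{3} ≡ 2 mod 11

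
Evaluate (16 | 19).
(16/19) = 16^{9} mod 19 = 1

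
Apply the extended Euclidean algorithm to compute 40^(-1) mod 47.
Extended GCD: 40(20) + 47(-17) = 1. So 40^(-1) ≡ 20 (mod 47). Verify: 40 × 20 = 800 ≡ 1 (mod 47)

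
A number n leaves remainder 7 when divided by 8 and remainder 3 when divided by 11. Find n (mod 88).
M = 8 × 11 = 88. M₁ = 11, y₁ ≡ 3 (mod 8). M₂ = 8, y₂ ≡ 7 (mod 11). n = 7×11×3 + 3×8×7 ≡ 47 (mod 88)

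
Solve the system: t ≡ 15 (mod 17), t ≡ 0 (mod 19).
M = 17 × 19 = 323. M₁ = 19, y₁ ≡ 9 (mod 17). M₂ = 17, y₂ ≡ 9 (mod 19). t = 15×19×9 + 0×17×9 ≡ 304 (mod 323)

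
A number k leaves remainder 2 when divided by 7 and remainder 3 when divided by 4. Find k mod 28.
M = 7 × 4 = 28. M₁ = 4, y₁ ≡ 2 mod 7. M₂ = 7, y₂ ≡ 3 mod 4. k = 2×4×2 + 3×7×3 ≡ 23 mod 28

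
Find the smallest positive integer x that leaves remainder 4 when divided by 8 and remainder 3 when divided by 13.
M = 8 × 13 = 104. M₁ = 13, y₁ ≡ 5 mod 8. M₂ = 8, y₂ ≡ 5 mod 13. x = 4×13×5 + 3×8×5 ≡ 68 mod 104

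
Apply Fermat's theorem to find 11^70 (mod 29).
By Fermat: 11^{28} ≡ 1 (mod 29). 70 = 2×28 + 14. So 11^{70} ≡ 11^{14} ≡ 28 (mod 29)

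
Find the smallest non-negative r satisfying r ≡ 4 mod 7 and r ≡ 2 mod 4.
M = 7 × 4 = 28. M₁ = 4, y₁ ≡ 2 mod 7. M₂ = 7, y₂ ≡ 3 mod 4. r = 4×4×2 + 2×7×3 ≡ 18 mod 28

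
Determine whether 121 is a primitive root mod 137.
121^{34} ≡ 1 mod 137 and 34 < 136, so ord_137(121) = 34 ≠ 136 and 121 is not a primitive root.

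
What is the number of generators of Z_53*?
Number of primitive roots mod 53 = φ(p-1) = φ(52) = 24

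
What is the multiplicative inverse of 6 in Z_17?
Since 17 is prime, by Fermat 6^(-1) ≡ 6^{15} ≡ 3 (mod 17). Verify: 6 × 3 = 18 ≡ 1 (mod 17)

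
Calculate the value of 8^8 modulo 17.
By repeated squaring mod 17: 8^{1}≡8, 8^{2}≡13, 8^{4}≡16, 8^{8}≡1. So 8^{8} ≡ 1 mod 17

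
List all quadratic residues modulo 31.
Squares in Z_31*: {1, 2, 4, 5, 7, 8, 9, 10, 14, 16, 18, 19, 20, 25, 28}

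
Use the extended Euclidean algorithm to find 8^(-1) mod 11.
Extended GCD: 8(-4) + 11(3) = 1. So 8^(-1) ≡ -4 ≡ 7 (mod 11). Verify: 8 × 7 = 56 ≡ 1 (mod 11)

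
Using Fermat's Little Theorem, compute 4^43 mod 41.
By Fermat: 4^{40} ≡ 1 mod 41. So 4^{43} = 4^{40} · 4^{3} ≡ 4^{3} ≡ 23 mod 41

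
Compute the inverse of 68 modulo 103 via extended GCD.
Extended GCD: 68(50) + 103(-33) = 1. So 68^(-1) ≡ 50 mod 103. Verify: 68 × 50 = 3400 ≡ 1 mod 103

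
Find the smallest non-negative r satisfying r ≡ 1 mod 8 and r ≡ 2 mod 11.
M = 8 × 11 = 88. M₁ = 11, y₁ ≡ 3 mod 8. M₂ = 8, y₂ ≡ 7 mod 11. r = 1×11×3 + 2×8×7 ≡ 57 mod 88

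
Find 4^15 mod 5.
Using Fermat: 4^{4} ≡ 1 mod 5. 15 ≡ 3 mod 4. So 4^{15} ≡ 4^{3} ≡ 4 mod 5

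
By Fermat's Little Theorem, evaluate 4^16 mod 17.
By Fermat's Little Theorem, 4^{16} ≡ 1 mod 17 since 17 is prime and gcd(4, 17) = 1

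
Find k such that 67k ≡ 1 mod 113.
Since 113 is prime, by Fermat 67^(-1) ≡ 67^{111} ≡ 27 mod 113. Verify: 67 × 27 = 1809 ≡ 1 mod 113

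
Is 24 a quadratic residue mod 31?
By Euler's criterion: 24^{15} ≡ 30 mod 31. Since this equals -1 (≡ 30), 24 is not a QR.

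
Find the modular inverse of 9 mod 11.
Since 11 is prime, by Fermat 9^(-1) ≡ 9^{9} ≡ 5 mod 11. Verify: 9 × 5 = 45 ≡ 1 mod 11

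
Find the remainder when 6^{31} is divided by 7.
By Fermat: 6^{6} ≡ 1 (mod 7). 31 = 5×6 + 1. So 6^{31} ≡ 6^{1} ≡ 6 (mod 7)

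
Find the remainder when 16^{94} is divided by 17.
By Fermat: 16^{16} ≡ 1 (mod 17). 94 = 5×16 + 14. So 16^{94} ≡ 16^{14} ≡ 1 (mod 17)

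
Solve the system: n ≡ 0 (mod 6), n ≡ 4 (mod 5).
M = 6 × 5 = 30. M₁ = 5, y₁ ≡ 5 (mod 6). M₂ = 6, y₂ ≡ 1 (mod 5). n = 0×5×5 + 4×6×1 ≡ 24 (mod 30)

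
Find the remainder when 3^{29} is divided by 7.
By Fermat: 3^{6} ≡ 1 mod 7. 29 = 4×6 + 5. So 3^{29} ≡ 3^{5} ≡ 5 mod 7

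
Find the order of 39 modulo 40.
Powers of 39 mod 40: 39^1≡39, 39^2≡1. Order = 2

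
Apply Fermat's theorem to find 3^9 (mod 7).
By Fermat: 3^{6} ≡ 1 (mod 7). So 3^{9} = 3^{6} · 3^{3} ≡ 3^{3} ≡ 6 (mod 7)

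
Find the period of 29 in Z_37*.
Powers of 29 mod 37: 29^1≡29, 29^2≡27, 29^3≡6, 29^4≡26, 29^5≡14, 29^6≡36, 29^7≡8, 29^8≡10, 29^9≡31, 29^10≡11, 29^11≡23, 29^12≡1. Order = 12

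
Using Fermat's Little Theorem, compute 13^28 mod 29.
By Fermat's Little Theorem, 13^{28} ≡ 1 (mod 29) since 29 is prime and gcd(13, 29) = 1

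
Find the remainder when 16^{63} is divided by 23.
By Fermat: 16^{22} ≡ 1 (mod 23). 63 = 2×22 + 19. So 16^{63} ≡ 16^{19} ≡ 12 (mod 23)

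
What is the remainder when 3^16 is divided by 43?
By repeated squaring mod 43: 3^{1}≡3, 3^{2}≡9, 3^{4}≡38, 3^{8}≡25, 3^{16}≡23. So 3^{16} ≡ 23 mod 43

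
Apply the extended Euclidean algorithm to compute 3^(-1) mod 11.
Extended GCD: 3(4) + 11(-1) = 1. So 3^(-1) ≡ 4 (mod 11). Verify: 3 × 4 = 12 ≡ 1 (mod 11)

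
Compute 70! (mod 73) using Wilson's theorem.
(72)! = (70)! × (71) × (72) ≡ -1 (mod 73). So (70)! ≡ -1 × [(72)(71)]^(-1) ≡ 36 (mod 73)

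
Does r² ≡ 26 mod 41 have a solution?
By Euler's criterion: 26^{20} ≡ 40 mod 41. Since this equals -1 (≡ 40), 26 is not a QR.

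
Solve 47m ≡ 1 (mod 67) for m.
Since 67 is prime, by Fermat 47^(-1) ≡ 47^{65} ≡ 10 (mod 67). Verify: 47 × 10 = 470 ≡ 1 (mod 67)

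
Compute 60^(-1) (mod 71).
Since 71 is prime, by Fermat 60^(-1) ≡ 60^{69} ≡ 58 (mod 71). Verify: 60 × 58 = 3480 ≡ 1 (mod 71)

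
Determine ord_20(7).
Powers of 7 mod 20: 7^1≡7, 7^2≡9, 7^3≡3, 7^4≡1. Order = 4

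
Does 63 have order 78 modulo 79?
ord_79(63) divides 78. For each prime q|78: 63^{39}≡78, 63^{26}≡23, 63^{6}≡65, none ≡ 1. So 63 has order 78 and is a primitive root mod 79.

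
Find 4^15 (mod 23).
By repeated squaring (mod 23): 4^{1}≡4, 4^{2}≡16, 4^{4}≡3, 4^{8}≡9. Then 4^{15} = 4^{8+4+2+1} ≡ 9 × 3 × 16 × 4 ≡ 3 (mod 23)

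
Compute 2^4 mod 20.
2^{4} = 16 ≡ 16 mod 20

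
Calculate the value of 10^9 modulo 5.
By repeated squaring (mod 5): 10^{1}≡0, 10^{2}≡0, 10^{4}≡0, 10^{8}≡0. Then 10^{9} = 10^{8+1} ≡ 0 × 0 ≡ 0 (mod 5)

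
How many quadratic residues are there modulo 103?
Exactly half the non-zero residues mod a prime are QRs: (103-1)/2 = 51.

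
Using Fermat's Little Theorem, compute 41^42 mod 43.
By Fermat's Little Theorem, 41^{42} ≡ 1 (mod 43) since 43 is prime and gcd(41, 43) = 1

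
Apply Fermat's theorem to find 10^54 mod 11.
By Fermat: 10^{10} ≡ 1 mod 11. 54 = 5×10 + 4. So 10^{54} ≡ 10^{4} ≡ 1 mod 11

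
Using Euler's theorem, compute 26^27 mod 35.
By Euler: 26^{24} ≡ 1 (mod 35) since gcd(26, 35) = 1. 27 = 1×24 + 3. So 26^{27} ≡ 26^{3} ≡ 6 (mod 35)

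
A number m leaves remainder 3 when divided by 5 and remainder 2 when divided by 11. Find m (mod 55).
M = 5 × 11 = 55. M₁ = 11, y₁ ≡ 1 (mod 5). M₂ = 5, y₂ ≡ 9 (mod 11). m = 3×11×1 + 2×5×9 ≡ 13 (mod 55)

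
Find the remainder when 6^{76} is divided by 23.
By Fermat: 6^{22} ≡ 1 mod 23. 76 = 3×22 + 10. So 6^{76} ≡ 6^{10} ≡ 4 mod 23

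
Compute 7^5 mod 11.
By repeated squaring (mod 11): 7^{1}≡7, 7^{2}≡5, 7^{4}≡3. Then 7^{5} = 7^{4+1} ≡ 3 × 7 ≡ 10 (mod 11)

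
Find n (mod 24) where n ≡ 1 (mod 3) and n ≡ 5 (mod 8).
M = 3 × 8 = 24. M₁ = 8, y₁ ≡ 2 (mod 3). M₂ = 3, y₂ ≡ 3 (mod 8). n = 1×8×2 + 5×3×3 ≡ 13 (mod 24)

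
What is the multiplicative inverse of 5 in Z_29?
Since 29 is prime, by Fermat 5^(-1) ≡ 5^{27} ≡ 6 mod 29. Verify: 5 × 6 = 30 ≡ 1 mod 29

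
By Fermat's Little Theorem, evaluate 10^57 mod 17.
By Fermat: 10^{16} ≡ 1 mod 17. 57 = 3×16 + 9. So 10^{57} ≡ 10^{9} ≡ 7 mod 17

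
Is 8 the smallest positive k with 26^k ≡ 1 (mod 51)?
Powers of 26 mod 51: 26^1≡26, 26^2≡13, 26^3≡32, 26^4≡16, 26^5≡8, 26^6≡4, 26^7≡2, 26^8≡1. First k with 26^k≡1 is k=8. Yes, ord_51(26) = 8.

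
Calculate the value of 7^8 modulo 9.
By repeated squaring mod 9: 7^{1}≡7, 7^{2}≡4, 7^{4}≡7, 7^{8}≡4. So 7^{8} ≡ 4 mod 9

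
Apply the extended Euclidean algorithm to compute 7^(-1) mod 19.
Extended GCD: 7(-8) + 19(3) = 1. So 7^(-1) ≡ -8 ≡ 11 (mod 19). Verify: 7 × 11 = 77 ≡ 1 (mod 19)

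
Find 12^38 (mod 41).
By repeated squaring (mod 41): 12^{1}≡12, 12^{2}≡21, 12^{4}≡31, 12^{8}≡18, 12^{16}≡37, 12^{32}≡16. Then 12^{38} = 12^{32+4+2} ≡ 16 × 31 × 21 ≡ 2 (mod 41)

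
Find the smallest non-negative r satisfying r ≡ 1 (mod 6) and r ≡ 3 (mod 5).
M = 6 × 5 = 30. M₁ = 5, y₁ ≡ 5 (mod 6). M₂ = 6, y₂ ≡ 1 (mod 5). r = 1×5×5 + 3×6×1 ≡ 13 (mod 30)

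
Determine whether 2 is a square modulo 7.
By Euler's criterion: 2^{3} ≡ 1 mod 7. Since this equals 1, 2 is a QR.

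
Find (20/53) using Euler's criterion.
(20/53) = 20^{26} mod 53 = -1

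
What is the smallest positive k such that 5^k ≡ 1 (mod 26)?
Powers of 5 mod 26: 5^1≡5, 5^2≡25, 5^3≡21, 5^4≡1. ord_26(5) = 4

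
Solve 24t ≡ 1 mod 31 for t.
Since 31 is prime, by Fermat 24^(-1) ≡ 24^{29} ≡ 22 mod 31. Verify: 24 × 22 = 528 ≡ 1 mod 31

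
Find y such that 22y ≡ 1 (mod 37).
Since 37 is prime, by Fermat 22^(-1) ≡ 22^{35} ≡ 32 (mod 37). Verify: 22 × 32 = 704 ≡ 1 (mod 37)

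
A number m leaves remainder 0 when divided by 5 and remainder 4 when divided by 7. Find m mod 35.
M = 5 × 7 = 35. M₁ = 7, y₁ ≡ 3 mod 5. M₂ = 5, y₂ ≡ 3 mod 7. m = 0×7×3 + 4×5×3 ≡ 25 mod 35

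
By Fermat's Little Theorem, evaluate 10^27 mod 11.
By Fermat: 10^{10} ≡ 1 mod 11. 27 = 2×10 + 7. So 10^{27} ≡ 10^{7} ≡ 10 mod 11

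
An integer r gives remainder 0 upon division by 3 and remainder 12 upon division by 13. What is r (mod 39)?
M = 3 × 13 = 39. M₁ = 13, y₁ ≡ 1 (mod 3). M₂ = 3, y₂ ≡ 9 (mod 13). r = 0×13×1 + 12×3×9 ≡ 12 (mod 39)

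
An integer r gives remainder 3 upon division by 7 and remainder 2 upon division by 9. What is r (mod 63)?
M = 7 × 9 = 63. M₁ = 9, y₁ ≡ 4 (mod 7). M₂ = 7, y₂ ≡ 4 (mod 9). r = 3×9×4 + 2×7×4 ≡ 38 (mod 63)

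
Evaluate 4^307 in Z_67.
Using Fermat: 4^{66} ≡ 1 (mod 67). 307 ≡ 43 (mod 66). So 4^{307} ≡ 4^{43} ≡ 26 (mod 67)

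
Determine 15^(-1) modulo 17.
Since 17 is prime, by Fermat 15^(-1) ≡ 15^{15} ≡ 8 mod 17. Verify: 15 × 8 = 120 ≡ 1 mod 17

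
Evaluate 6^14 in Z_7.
Using Fermat: 6^{6} ≡ 1 mod 7. 14 ≡ 2 mod 6. So 6^{14} ≡ 6^{2} ≡ 1 mod 7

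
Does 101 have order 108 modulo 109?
101^{12} ≡ 1 mod 109 and 12 < 108, so ord_109(101) = 12 ≠ 108 and 101 is not a primitive root.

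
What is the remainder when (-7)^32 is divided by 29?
Using Fermat: (-7)^{28} ≡ 1 (mod 29). 32 ≡ 4 (mod 28). So (-7)^{32} ≡ (-7)^{4} ≡ 23 (mod 29)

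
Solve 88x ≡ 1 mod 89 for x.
Since 89 is prime, by Fermat 88^(-1) ≡ 88^{87} ≡ 88 mod 89. Verify: 88 × 88 = 7744 ≡ 1 mod 89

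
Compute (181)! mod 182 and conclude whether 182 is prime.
(181)! mod 182 = 0. Since 0 ≢ -1 mod 182, 182 is not prime.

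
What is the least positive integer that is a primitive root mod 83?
g = 2. Powers: [2, 4, 8, 16, 32, 64, 45, ...] generates all 82 non-zero residues.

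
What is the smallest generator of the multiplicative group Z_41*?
g = 6. For each prime q|40: 6^{20}≡40, 6^{8}≡10, none ≡ 1, so ord_41(6) = 40 and 6 is a primitive root.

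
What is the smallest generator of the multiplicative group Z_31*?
g = 3. For each prime q|30: 3^{15}≡30, 3^{10}≡25, 3^{6}≡16, none ≡ 1, so ord_31(3) = 30 and 3 is a primitive root.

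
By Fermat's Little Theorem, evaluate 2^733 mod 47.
By Fermat: 2^{46} ≡ 1 mod 47. 733 ≡ 43 mod 46. So 2^{733} ≡ 2^{43} ≡ 6 mod 47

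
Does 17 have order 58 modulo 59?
17^{29} ≡ 1 mod 59 and 29 < 58, so ord_59(17) = 29 ≠ 58 and 17 is not a primitive root.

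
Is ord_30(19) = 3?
Powers of 19 mod 30: 19^1≡19, 19^2≡1. Already 19^2≡1, so the order is 2 < 3. No, the actual order is 2.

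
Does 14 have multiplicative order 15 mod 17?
Powers of 14 mod 17: 14^1≡14, 14^2≡9, 14^3≡7, 14^4≡13, 14^5≡12, 14^6≡15, 14^7≡6, 14^8≡16, 14^9≡3, 14^10≡8, 14^11≡10, 14^12≡4, 14^13≡5, 14^14≡2, 14^15≡11, 14^16≡1. 14^15≡11≢1, so ord ≠ 15. No, the actual order is 16.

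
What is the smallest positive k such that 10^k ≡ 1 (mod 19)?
Powers of 10 mod 19: 10^1≡10, 10^2≡5, 10^3≡12, 10^4≡6, 10^5≡3, 10^6≡11, 10^7≡15, 10^8≡17, 10^9≡18, 10^10≡9, 10^11≡14, 10^12≡7, 10^13≡13, 10^14≡16, 10^15≡8, 10^16≡4, 10^17≡2, 10^18≡1. Order = 18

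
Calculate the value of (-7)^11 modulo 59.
By repeated squaring (mod 59): (-7)^{1}≡52, (-7)^{2}≡49, (-7)^{4}≡41, (-7)^{8}≡29. Then (-7)^{11} = (-7)^{8+2+1} ≡ 29 × 49 × 52 ≡ 24 (mod 59)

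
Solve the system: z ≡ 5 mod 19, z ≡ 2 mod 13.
M = 19 × 13 = 247. M₁ = 13, y₁ ≡ 3 mod 19. M₂ = 19, y₂ ≡ 11 mod 13. z = 5×13×3 + 2×19×11 ≡ 119 mod 247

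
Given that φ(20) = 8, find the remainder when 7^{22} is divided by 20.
By Euler: 7^{8} ≡ 1 (mod 20) since gcd(7, 20) = 1. 22 = 2×8 + 6. So 7^{22} ≡ 7^{6} ≡ 9 (mod 20)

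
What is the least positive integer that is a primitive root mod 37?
g = 2. Powers: [2, 4, 8, 16, 32, 27, 17, 34, 31, 25, ...] generates all 36 non-zero residues.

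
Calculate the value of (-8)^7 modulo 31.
By repeated squaring (mod 31): (-8)^{1}≡23, (-8)^{2}≡2, (-8)^{4}≡4. Then (-8)^{7} = (-8)^{4+2+1} ≡ 4 × 2 × 23 ≡ 29 (mod 31)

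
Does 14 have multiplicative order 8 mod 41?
Powers of 14 mod 41: 14^1≡14, 14^2≡32, 14^3≡38, 14^4≡40, 14^5≡27, 14^6≡9, 14^7≡3, 14^8≡1. First k with 14^k≡1 is k=8. Yes, ord_41(14) = 8.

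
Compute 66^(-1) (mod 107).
Since 107 is prime, by Fermat 66^(-1) ≡ 66^{105} ≡ 60 (mod 107). Verify: 66 × 60 = 3960 ≡ 1 (mod 107)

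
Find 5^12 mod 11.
Using Fermat: 5^{10} ≡ 1 mod 11. 12 ≡ 2 mod 10. So 5^{12} ≡ 5^{2} ≡ 3 mod 11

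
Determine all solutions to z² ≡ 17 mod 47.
The square roots of 17 mod 47 are 8 and 39. Verify: 8² = 64 ≡ 17 mod 47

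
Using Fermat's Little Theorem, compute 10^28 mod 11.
By Fermat: 10^{10} ≡ 1 (mod 11). 28 = 2×10 + 8. So 10^{28} ≡ 10^{8} ≡ 1 (mod 11)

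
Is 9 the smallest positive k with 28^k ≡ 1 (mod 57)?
Powers of 28 mod 57: 28^1≡28, 28^2≡43, 28^3≡7, 28^4≡25, 28^5≡16, 28^6≡49, 28^7≡4, 28^8≡55, 28^9≡1. First k with 28^k≡1 is k=9. Yes, ord_57(28) = 9.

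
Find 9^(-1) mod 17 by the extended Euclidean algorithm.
Extended GCD: 9(2) + 17(-1) = 1. So 9^(-1) ≡ 2 mod 17. Verify: 9 × 2 = 18 ≡ 1 mod 17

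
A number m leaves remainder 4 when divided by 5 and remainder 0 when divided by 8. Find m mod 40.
M = 5 × 8 = 40. M₁ = 8, y₁ ≡ 2 mod 5. M₂ = 5, y₂ ≡ 5 mod 8. m = 4×8×2 + 0×5×5 ≡ 24 mod 40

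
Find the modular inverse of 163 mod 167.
Since 167 is prime, by Fermat 163^(-1) ≡ 163^{165} ≡ 125 (mod 167). Verify: 163 × 125 = 20375 ≡ 1 (mod 167)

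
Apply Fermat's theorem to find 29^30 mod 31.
By Fermat's Little Theorem, 29^{30} ≡ 1 mod 31 since 31 is prime and gcd(29, 31) = 1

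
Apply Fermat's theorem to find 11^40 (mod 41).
By Fermat's Little Theorem, 11^{40} ≡ 1 (mod 41) since 41 is prime and gcd(11, 41) = 1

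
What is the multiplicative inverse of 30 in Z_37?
Since 37 is prime, by Fermat 30^(-1) ≡ 30^{35} ≡ 21 (mod 37). Verify: 30 × 21 = 630 ≡ 1 (mod 37)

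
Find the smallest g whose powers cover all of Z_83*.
g = 2. Powers: [2, 4, 8, 16, 32, 64, 45, 7, 14, 28, ...] generates all 82 non-zero residues.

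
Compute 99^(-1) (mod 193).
Since 193 is prime, by Fermat 99^(-1) ≡ 99^{191} ≡ 39 (mod 193). Verify: 99 × 39 = 3861 ≡ 1 (mod 193)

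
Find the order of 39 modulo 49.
Powers of 39 mod 49: 39^1≡39, 39^2≡2, 39^3≡29, 39^4≡4, 39^5≡9, 39^6≡8, 39^7≡18, 39^8≡16, 39^9≡36, 39^10≡32, 39^11≡23, 39^12≡15, 39^13≡46, 39^14≡30, 39^15≡43, 39^16≡11, 39^17≡37, 39^18≡22, 39^19≡25, 39^20≡44, 39^21≡1. Order = 21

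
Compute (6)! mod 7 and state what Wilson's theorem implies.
(6)! mod 7 = 6. Since this equals -1 mod 7, Wilson confirms 7 is prime.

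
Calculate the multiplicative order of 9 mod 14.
Powers of 9 mod 14: 9^1≡9, 9^2≡11, 9^3≡1. ord_14(9) = 3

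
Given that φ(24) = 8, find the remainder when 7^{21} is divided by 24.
By Euler: 7^{8} ≡ 1 (mod 24) since gcd(7, 24) = 1. 21 = 2×8 + 5. So 7^{21} ≡ 7^{5} ≡ 7 (mod 24)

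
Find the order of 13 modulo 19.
Powers of 13 mod 19: 13^1≡13, 13^2≡17, 13^3≡12, 13^4≡4, 13^5≡14, 13^6≡11, 13^7≡10, 13^8≡16, 13^9≡18, 13^10≡6, 13^11≡2, 13^12≡7, 13^13≡15, 13^14≡5, 13^15≡8, 13^16≡9, 13^17≡3, 13^18≡1. ord_19(13) = 18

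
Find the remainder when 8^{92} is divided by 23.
By Fermat: 8^{22} ≡ 1 (mod 23). 92 = 4×22 + 4. So 8^{92} ≡ 8^{4} ≡ 2 (mod 23)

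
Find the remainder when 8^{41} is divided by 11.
By Fermat: 8^{10} ≡ 1 mod 11. 41 = 4×10 + 1. So 8^{41} ≡ 8^{1} ≡ 8 mod 11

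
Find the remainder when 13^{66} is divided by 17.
By Fermat: 13^{16} ≡ 1 (mod 17). 66 = 4×16 + 2. So 13^{66} ≡ 13^{2} ≡ 16 (mod 17)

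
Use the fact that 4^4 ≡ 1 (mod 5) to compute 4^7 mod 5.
By Fermat: 4^{4} ≡ 1 (mod 5). So 4^{7} = 4^{4} · 4^{3} ≡ 4^{3} ≡ 4 (mod 5)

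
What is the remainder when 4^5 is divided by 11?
By repeated squaring mod 11: 4^{1}≡4, 4^{2}≡5, 4^{4}≡3. Then 4^{5} = 4^{4+1} ≡ 3 × 4 ≡ 1 mod 11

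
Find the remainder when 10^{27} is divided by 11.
By Fermat: 10^{10} ≡ 1 (mod 11). 27 = 2×10 + 7. So 10^{27} ≡ 10^{7} ≡ 10 (mod 11)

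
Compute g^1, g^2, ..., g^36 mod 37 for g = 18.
18^1, 18^2, ..., 18^{36} mod 37: [18, 28, 23, 7, 15, 11, 13, 12, 31, 3, 17, 10, 32, 21, 8, 33, 2, 36, 19, 9, 14, 30, 22, 26, 24, 25, 6, 34, 20, 27, 5, 16, 29, 4, 35, 1]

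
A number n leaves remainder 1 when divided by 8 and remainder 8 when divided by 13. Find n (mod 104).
M = 8 × 13 = 104. M₁ = 13, y₁ ≡ 5 (mod 8). M₂ = 8, y₂ ≡ 5 (mod 13). n = 1×13×5 + 8×8×5 ≡ 73 (mod 104)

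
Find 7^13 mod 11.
Using Fermat: 7^{10} ≡ 1 mod 11. 13 ≡ 3 mod 10. So 7^{13} ≡ 7^{3} ≡ 2 mod 11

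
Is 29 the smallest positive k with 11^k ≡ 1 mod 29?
Powers of 11 mod 29: 11^1≡11, 11^2≡5, 11^3≡26, 11^4≡25, 11^5≡14, 11^6≡9, 11^7≡12, 11^8≡16, 11^9≡2, 11^10≡22, 11^11≡10, 11^12≡23, 11^13≡21, 11^14≡28, 11^15≡18, 11^16≡24, 11^17≡3, 11^18≡4, 11^19≡15, 11^20≡20, 11^21≡17, 11^22≡13, 11^23≡27, 11^24≡7, 11^25≡19, 11^26≡6, 11^27≡8, 11^28≡1. Already 11^28≡1, so the order is 28 < 29. No, the actual order is 28.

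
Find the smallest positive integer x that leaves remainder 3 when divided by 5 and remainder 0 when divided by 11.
M = 5 × 11 = 55. M₁ = 11, y₁ ≡ 1 (mod 5). M₂ = 5, y₂ ≡ 9 (mod 11). x = 3×11×1 + 0×5×9 ≡ 33 (mod 55)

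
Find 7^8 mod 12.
By repeated squaring mod 12: 7^{1}≡7, 7^{2}≡1, 7^{4}≡1, 7^{8}≡1. So 7^{8} ≡ 1 mod 12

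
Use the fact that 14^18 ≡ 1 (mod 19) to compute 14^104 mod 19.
By Fermat: 14^{18} ≡ 1 (mod 19). 104 = 5×18 + 14. So 14^{104} ≡ 14^{14} ≡ 9 (mod 19)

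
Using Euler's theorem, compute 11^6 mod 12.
By Euler: 11^{4} ≡ 1 (mod 12) since gcd(11, 12) = 1. 6 = 1×4 + 2. So 11^{6} ≡ 11^{2} ≡ 1 (mod 12)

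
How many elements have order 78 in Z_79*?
There are φ(79-1) = φ(78) = 24 primitive roots modulo 79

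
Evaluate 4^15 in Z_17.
By repeated squaring mod 17: 4^{1}≡4, 4^{2}≡16, 4^{4}≡1, 4^{8}≡1. Then 4^{15} = 4^{8+4+2+1} ≡ 1 × 1 × 16 × 4 ≡ 13 mod 17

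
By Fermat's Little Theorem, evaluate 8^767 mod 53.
By Fermat: 8^{52} ≡ 1 (mod 53). 767 ≡ 39 (mod 52). So 8^{767} ≡ 8^{39} ≡ 30 (mod 53)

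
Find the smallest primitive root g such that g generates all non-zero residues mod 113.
g = 3. For each prime q|112: 3^{56}≡112, 3^{16}≡49, none ≡ 1, so ord_113(3) = 112 and 3 is a primitive root.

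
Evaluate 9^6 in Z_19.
By repeated squaring mod 19: 9^{1}≡9, 9^{2}≡5, 9^{4}≡6. Then 9^{6} = 9^{4+2} ≡ 6 × 5 ≡ 11 mod 19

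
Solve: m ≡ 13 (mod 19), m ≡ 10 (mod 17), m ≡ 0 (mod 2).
M = 19 × 17 × 2 = 646. M₁ = 34, y₁ ≡ 14 (mod 19). M₂ = 38, y₂ ≡ 13 (mod 17). M₃ = 323, y₃ ≡ 1 (mod 2). m = 13×34×14 + 10×38×13 + 0×323×1 ≡ 146 (mod 646)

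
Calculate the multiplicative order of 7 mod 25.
Powers of 7 mod 25: 7^1≡7, 7^2≡24, 7^3≡18, 7^4≡1. So the order of 7 is 4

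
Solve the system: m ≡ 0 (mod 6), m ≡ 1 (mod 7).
M = 6 × 7 = 42. M₁ = 7, y₁ ≡ 1 (mod 6). M₂ = 6, y₂ ≡ 6 (mod 7). m = 0×7×1 + 1×6×6 ≡ 36 (mod 42)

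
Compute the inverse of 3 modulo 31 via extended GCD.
Extended GCD: 3(-10) + 31(1) = 1. So 3^(-1) ≡ -10 ≡ 21 mod 31. Verify: 3 × 21 = 63 ≡ 1 mod 31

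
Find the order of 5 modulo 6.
Powers of 5 mod 6: 5^1≡5, 5^2≡1. Order = 2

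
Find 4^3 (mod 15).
4^{3} = 64 ≡ 4 (mod 15)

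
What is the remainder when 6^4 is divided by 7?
6^{4} = 1296 ≡ 1 (mod 7)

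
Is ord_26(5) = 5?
Powers of 5 mod 26: 5^1≡5, 5^2≡25, 5^3≡21, 5^4≡1. Already 5^4≡1, so the order is 4 < 5. No, the actual order is 4.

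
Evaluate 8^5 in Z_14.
By repeated squaring mod 14: 8^{1}≡8, 8^{2}≡8, 8^{4}≡8. Then 8^{5} = 8^{4+1} ≡ 8 × 8 ≡ 8 mod 14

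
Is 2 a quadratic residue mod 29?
By Euler's criterion: 2^{14} ≡ 28 (mod 29). Since this equals -1 (≡ 28), 2 is not a QR.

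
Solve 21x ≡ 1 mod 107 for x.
Since 107 is prime, by Fermat 21^(-1) ≡ 21^{105} ≡ 51 mod 107. Verify: 21 × 51 = 1071 ≡ 1 mod 107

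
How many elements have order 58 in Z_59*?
Number of primitive roots mod 59 = φ(p-1) = φ(58) = 28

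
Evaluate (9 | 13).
(9/13) = 9^{6} mod 13 = 1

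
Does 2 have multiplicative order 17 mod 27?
Powers of 2 mod 27: 2^1≡2, 2^2≡4, 2^3≡8, 2^4≡16, 2^5≡5, 2^6≡10, 2^7≡20, 2^8≡13, 2^9≡26, 2^10≡25, 2^11≡23, 2^12≡19, 2^13≡11, 2^14≡22, 2^15≡17, 2^16≡7, 2^17≡14, 2^18≡1. 2^17≡14≢1, so ord ≠ 17. No, the actual order is 18.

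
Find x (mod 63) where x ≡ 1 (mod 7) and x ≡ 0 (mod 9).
M = 7 × 9 = 63. M₁ = 9, y₁ ≡ 4 (mod 7). M₂ = 7, y₂ ≡ 4 (mod 9). x = 1×9×4 + 0×7×4 ≡ 36 (mod 63)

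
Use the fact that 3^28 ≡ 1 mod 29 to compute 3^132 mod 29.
By Fermat: 3^{28} ≡ 1 mod 29. 132 = 4×28 + 20. So 3^{132} ≡ 3^{20} ≡ 25 mod 29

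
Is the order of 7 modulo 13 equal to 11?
Powers of 7 mod 13: 7^1≡7, 7^2≡10, 7^3≡5, 7^4≡9, 7^5≡11, 7^6≡12, 7^7≡6, 7^8≡3, 7^9≡8, 7^10≡4, 7^11≡2, 7^12≡1. 7^11≡2≢1, so ord ≠ 11. No, the actual order is 12.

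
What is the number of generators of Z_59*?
A prime p has φ(p-1) primitive roots; here φ(58) = 28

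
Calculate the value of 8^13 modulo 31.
By repeated squaring mod 31: 8^{1}≡8, 8^{2}≡2, 8^{4}≡4, 8^{8}≡16. Then 8^{13} = 8^{8+4+1} ≡ 16 × 4 × 8 ≡ 16 mod 31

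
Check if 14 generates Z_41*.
14^{8} ≡ 1 (mod 41) and 8 < 40, so ord_41(14) = 8 ≠ 40 and 14 is not a primitive root.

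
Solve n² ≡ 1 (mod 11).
The square roots of 1 mod 11 are 1 and 10. Verify: 1² = 1 ≡ 1 (mod 11)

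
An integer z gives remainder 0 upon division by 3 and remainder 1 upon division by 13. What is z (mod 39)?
M = 3 × 13 = 39. M₁ = 13, y₁ ≡ 1 (mod 3). M₂ = 3, y₂ ≡ 9 (mod 13). z = 0×13×1 + 1×3×9 ≡ 27 (mod 39)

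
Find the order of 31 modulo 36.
Powers of 31 mod 36: 31^1≡31, 31^2≡25, 31^3≡19, 31^4≡13, 31^5≡7, 31^6≡1. ord_36(31) = 6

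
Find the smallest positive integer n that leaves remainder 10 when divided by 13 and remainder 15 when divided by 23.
M = 13 × 23 = 299. M₁ = 23, y₁ ≡ 4 (mod 13). M₂ = 13, y₂ ≡ 16 (mod 23). n = 10×23×4 + 15×13×16 ≡ 153 (mod 299)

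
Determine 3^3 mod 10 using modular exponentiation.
3^{3} = 27 ≡ 7 mod 10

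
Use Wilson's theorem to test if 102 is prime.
(101)! mod 102 = 0. Since 0 ≢ -1 (mod 102), 102 is not prime.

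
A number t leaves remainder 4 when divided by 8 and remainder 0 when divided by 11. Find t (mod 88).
M = 8 × 11 = 88. M₁ = 11, y₁ ≡ 3 (mod 8). M₂ = 8, y₂ ≡ 7 (mod 11). t = 4×11×3 + 0×8×7 ≡ 44 (mod 88)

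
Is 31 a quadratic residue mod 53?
By Euler's criterion: 31^{26} ≡ 52 mod 53. Since this equals -1 (≡ 52), 31 is not a QR.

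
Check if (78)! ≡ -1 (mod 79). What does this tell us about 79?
(78)! mod 79 = 78. Since this equals -1 (mod 79), Wilson confirms 79 is prime.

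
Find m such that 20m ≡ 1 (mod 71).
Since 71 is prime, by Fermat 20^(-1) ≡ 20^{69} ≡ 32 (mod 71). Verify: 20 × 32 = 640 ≡ 1 (mod 71)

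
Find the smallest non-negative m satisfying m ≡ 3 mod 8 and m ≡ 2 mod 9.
M = 8 × 9 = 72. M₁ = 9, y₁ ≡ 1 mod 8. M₂ = 8, y₂ ≡ 8 mod 9. m = 3×9×1 + 2×8×8 ≡ 11 mod 72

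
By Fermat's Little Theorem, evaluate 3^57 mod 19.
By Fermat: 3^{18} ≡ 1 (mod 19). 57 = 3×18 + 3. So 3^{57} ≡ 3^{3} ≡ 8 (mod 19)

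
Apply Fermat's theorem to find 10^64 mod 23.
By Fermat: 10^{22} ≡ 1 mod 23. 64 = 2×22 + 20. So 10^{64} ≡ 10^{20} ≡ 3 mod 23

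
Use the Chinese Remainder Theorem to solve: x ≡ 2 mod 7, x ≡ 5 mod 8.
M = 7 × 8 = 56. M₁ = 8, y₁ ≡ 1 mod 7. M₂ = 7, y₂ ≡ 7 mod 8. x = 2×8×1 + 5×7×7 ≡ 37 mod 56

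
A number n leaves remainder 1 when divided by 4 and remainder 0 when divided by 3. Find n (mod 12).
M = 4 × 3 = 12. M₁ = 3, y₁ ≡ 3 (mod 4). M₂ = 4, y₂ ≡ 1 (mod 3). n = 1×3×3 + 0×4×1 ≡ 9 (mod 12)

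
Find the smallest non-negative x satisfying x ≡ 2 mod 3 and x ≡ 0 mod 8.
M = 3 × 8 = 24. M₁ = 8, y₁ ≡ 2 mod 3. M₂ = 3, y₂ ≡ 3 mod 8. x = 2×8×2 + 0×3×3 ≡ 8 mod 24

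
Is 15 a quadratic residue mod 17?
By Euler's criterion: 15^{8} ≡ 1 (mod 17). Since this equals 1, 15 is a QR.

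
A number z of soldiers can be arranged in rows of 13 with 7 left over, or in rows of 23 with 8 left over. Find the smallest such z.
M = 13 × 23 = 299. M₁ = 23, y₁ ≡ 4 mod 13. M₂ = 13, y₂ ≡ 16 mod 23. z = 7×23×4 + 8×13×16 ≡ 215 mod 299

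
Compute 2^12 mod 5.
Using Fermat: 2^{4} ≡ 1 mod 5. 12 ≡ 0 mod 4. So 2^{12} ≡ 2^{0} ≡ 1 mod 5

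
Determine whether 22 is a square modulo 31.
By Euler's criterion: 22^{15} ≡ 30 (mod 31). Since this equals -1 (≡ 30), 22 is not a QR.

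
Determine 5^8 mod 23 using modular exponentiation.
By repeated squaring mod 23: 5^{1}≡5, 5^{2}≡2, 5^{4}≡4, 5^{8}≡16. So 5^{8} ≡ 16 mod 23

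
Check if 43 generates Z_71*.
43^{35} ≡ 1 (mod 71) and 35 < 70, so ord_71(43) = 35 ≠ 70 and 43 is not a primitive root.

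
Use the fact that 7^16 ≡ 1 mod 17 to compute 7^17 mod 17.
By Fermat: 7^{16} ≡ 1 mod 17. So 7^{17} = 7^{16} · 7^{1} ≡ 7^{1} ≡ 7 mod 17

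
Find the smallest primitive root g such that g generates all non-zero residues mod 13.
g = 2. For each prime q|12: 2^{6}≡12, 2^{4}≡3, none ≡ 1, so ord_13(2) = 12 and 2 is a primitive root.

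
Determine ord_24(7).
Powers of 7 mod 24: 7^1≡7, 7^2≡1. So the order of 7 is 2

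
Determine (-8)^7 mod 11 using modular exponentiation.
By repeated squaring mod 11: (-8)^{1}≡3, (-8)^{2}≡9, (-8)^{4}≡4. Then (-8)^{7} = (-8)^{4+2+1} ≡ 4 × 9 × 3 ≡ 9 mod 11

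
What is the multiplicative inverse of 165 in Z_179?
Since 179 is prime, by Fermat 165^(-1) ≡ 165^{177} ≡ 115 mod 179. Verify: 165 × 115 = 18975 ≡ 1 mod 179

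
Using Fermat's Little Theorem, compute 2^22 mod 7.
By Fermat: 2^{6} ≡ 1 (mod 7). 22 = 3×6 + 4. So 2^{22} ≡ 2^{4} ≡ 2 (mod 7)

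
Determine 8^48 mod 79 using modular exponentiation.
By repeated squaring (mod 79): 8^{1}≡8, 8^{2}≡64, 8^{4}≡67, 8^{8}≡65, 8^{16}≡38, 8^{32}≡22. Then 8^{48} = 8^{32+16} ≡ 22 × 38 ≡ 46 (mod 79)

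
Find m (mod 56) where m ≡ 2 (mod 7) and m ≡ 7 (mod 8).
M = 7 × 8 = 56. M₁ = 8, y₁ ≡ 1 (mod 7). M₂ = 7, y₂ ≡ 7 (mod 8). m = 2×8×1 + 7×7×7 ≡ 23 (mod 56)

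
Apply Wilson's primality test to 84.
(83)! mod 84 = 0. Since 0 ≢ -1 (mod 84), 84 is not prime.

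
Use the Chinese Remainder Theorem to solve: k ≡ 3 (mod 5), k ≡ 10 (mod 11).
M = 5 × 11 = 55. M₁ = 11, y₁ ≡ 1 (mod 5). M₂ = 5, y₂ ≡ 9 (mod 11). k = 3×11×1 + 10×5×9 ≡ 43 (mod 55)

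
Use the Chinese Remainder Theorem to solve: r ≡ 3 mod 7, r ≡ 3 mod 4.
M = 7 × 4 = 28. M₁ = 4, y₁ ≡ 2 mod 7. M₂ = 7, y₂ ≡ 3 mod 4. r = 3×4×2 + 3×7×3 ≡ 3 mod 28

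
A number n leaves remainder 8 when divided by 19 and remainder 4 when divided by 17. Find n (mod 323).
M = 19 × 17 = 323. M₁ = 17, y₁ ≡ 9 (mod 19). M₂ = 19, y₂ ≡ 9 (mod 17). n = 8×17×9 + 4×19×9 ≡ 293 (mod 323)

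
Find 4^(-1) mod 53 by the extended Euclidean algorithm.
Extended GCD: 4(-13) + 53(1) = 1. So 4^(-1) ≡ -13 ≡ 40 mod 53. Verify: 4 × 40 = 160 ≡ 1 mod 53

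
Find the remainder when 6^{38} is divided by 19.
By Fermat: 6^{18} ≡ 1 mod 19. 38 = 2×18 + 2. So 6^{38} ≡ 6^{2} ≡ 17 mod 19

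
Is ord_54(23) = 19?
Powers of 23 mod 54: 23^1≡23, 23^2≡43, 23^3≡17, 23^4≡13, 23^5≡29, 23^6≡19, 23^7≡5, 23^8≡7, 23^9≡53, 23^10≡31, 23^11≡11, 23^12≡37, 23^13≡41, 23^14≡25, 23^15≡35, 23^16≡49, 23^17≡47, 23^18≡1. Already 23^18≡1, so the order is 18 < 19. No, the actual order is 18.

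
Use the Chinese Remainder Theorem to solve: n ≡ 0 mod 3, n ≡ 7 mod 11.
M = 3 × 11 = 33. M₁ = 11, y₁ ≡ 2 mod 3. M₂ = 3, y₂ ≡ 4 mod 11. n = 0×11×2 + 7×3×4 ≡ 18 mod 33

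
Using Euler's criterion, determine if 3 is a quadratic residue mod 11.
By Euler's criterion: 3^{5} ≡ 1 mod 11. Since this equals 1, 3 is a QR.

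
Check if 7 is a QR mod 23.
By Euler's criterion: 7^{11} ≡ 22 mod 23. Since this equals -1 (≡ 22), 7 is not a QR.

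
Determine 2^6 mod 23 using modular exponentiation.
By repeated squaring (mod 23): 2^{1}≡2, 2^{2}≡4, 2^{4}≡16. Then 2^{6} = 2^{4+2} ≡ 16 × 4 ≡ 18 (mod 23)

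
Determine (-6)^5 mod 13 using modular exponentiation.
By repeated squaring mod 13: (-6)^{1}≡7, (-6)^{2}≡10, (-6)^{4}≡9. Then (-6)^{5} = (-6)^{4+1} ≡ 9 × 7 ≡ 11 mod 13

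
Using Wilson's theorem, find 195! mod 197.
(196)! = (195)! × (196) ≡ -1 (mod 197). So (195)! ≡ -1 × (196)^(-1) ≡ (-1)×(-1) = 1 (mod 197)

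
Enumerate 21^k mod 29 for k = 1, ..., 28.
21^1, 21^2, ..., 21^{28} mod 29: [21, 6, 10, 7, 2, 13, 12, 20, 14, 4, 26, 24, 11, 28, 8, 23, 19, 22, 27, 16, 17, 9, 15, 25, 3, 5, 18, 1]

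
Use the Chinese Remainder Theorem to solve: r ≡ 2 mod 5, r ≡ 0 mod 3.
M = 5 × 3 = 15. M₁ = 3, y₁ ≡ 2 mod 5. M₂ = 5, y₂ ≡ 2 mod 3. r = 2×3×2 + 0×5×2 ≡ 12 mod 15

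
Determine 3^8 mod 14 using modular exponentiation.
By repeated squaring (mod 14): 3^{1}≡3, 3^{2}≡9, 3^{4}≡11, 3^{8}≡9. So 3^{8} ≡ 9 (mod 14)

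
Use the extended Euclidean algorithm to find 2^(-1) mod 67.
Extended GCD: 2(-33) + 67(1) = 1. So 2^(-1) ≡ -33 ≡ 34 (mod 67). Verify: 2 × 34 = 68 ≡ 1 (mod 67)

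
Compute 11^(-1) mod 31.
Since 31 is prime, by Fermat 11^(-1) ≡ 11^{29} ≡ 17 mod 31. Verify: 11 × 17 = 187 ≡ 1 mod 31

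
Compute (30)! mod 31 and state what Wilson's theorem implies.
(30)! mod 31 = 30. Since this equals -1 (mod 31), Wilson confirms 31 is prime.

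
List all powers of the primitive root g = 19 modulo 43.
19^1, 19^2, ..., 19^{42} mod 43: [19, 17, 22, 31, 30, 11, 37, 15, 27, 40, 29, 35, 20, 36, 39, 10, 18, 41, 5, 9, 42, 24, 26, 21, 12, 13, 32, 6, 28, 16, 3, 14, 8, 23, 7, 4, 33, 25, 2, 38, 34, 1]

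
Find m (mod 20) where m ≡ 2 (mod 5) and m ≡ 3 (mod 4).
M = 5 × 4 = 20. M₁ = 4, y₁ ≡ 4 (mod 5). M₂ = 5, y₂ ≡ 1 (mod 4). m = 2×4×4 + 3×5×1 ≡ 7 (mod 20)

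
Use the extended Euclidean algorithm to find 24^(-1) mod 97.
Extended GCD: 24(-4) + 97(1) = 1. So 24^(-1) ≡ -4 ≡ 93 mod 97. Verify: 24 × 93 = 2232 ≡ 1 mod 97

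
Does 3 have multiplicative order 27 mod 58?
Powers of 3 mod 58: 3^1≡3, 3^2≡9, 3^3≡27, 3^4≡23, 3^5≡11, 3^6≡33, 3^7≡41, 3^8≡7, 3^9≡21, 3^10≡5, 3^11≡15, 3^12≡45, 3^13≡19, 3^14≡57, 3^15≡55, 3^16≡49, 3^17≡31, 3^18≡35, 3^19≡47, 3^20≡25, 3^21≡17, 3^22≡51, 3^23≡37, 3^24≡53, 3^25≡43, 3^26≡13, 3^27≡39, 3^28≡1. 3^27≡39≢1, so ord ≠ 27. No, the actual order is 28.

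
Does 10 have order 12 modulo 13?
10^{6} ≡ 1 (mod 13) and 6 < 12, so ord_13(10) = 6 ≠ 12 and 10 is not a primitive root.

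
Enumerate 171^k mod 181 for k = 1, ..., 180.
171^1, 171^2, ..., 171^{180} mod 181: [171, 100, 86, 45, 93, 156, 69, 34, 22, 142, 28, 82, 85, 55, 174, 70, 24, 122, 47, 73, 175, 60, 124, 27, 92, 166, 150, 129, 158, 49, 53, 13, 51, 33, 32, 42, 123, 37, 173, 80, 105, 36, 2, 161, 19, 172, 90, 5, 131, 138, 68, 44, 103, 56, 164, 170, 110, 167, 140, 48, 63, 94, 146, 169, 120, 67, 54, 3, 151, 119, 77, 135, 98, 106, 26, 102, 66, 64, 84, 65, 74, 165, 160, 29, 72, 4, 141, 38, 163, 180, 10, 81, 95, 136, 88, 25, 112, 147, 159, 39, 153, 99, 96, 126, 7, 111, 157, 59, 134, 108, 6, 121, 57, 154, 89, 15, 31, 52, 23, 132, 128, 168, 130, 148, 149, 139, 58, 144, 8, 101, 76, 145, 179, 20, 162, 9, 91, 176, 50, 43, 113, 137, 78, 125, 17, 11, 71, 14, 41, 133, 118, 87, 35, 12, 61, 114, 127, 178, 30, 62, 104, 46, 83, 75, 155, 79, 115, 117, 97, 116, 107, 16, 21, 152, 109, 177, 40, 143, 18, 1]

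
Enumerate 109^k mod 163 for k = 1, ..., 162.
109^1, 109^2, ..., 109^{162} mod 163: [109, 145, 157, 161, 108, 36, 12, 4, 110, 91, 139, 155, 106, 144, 48, 16, 114, 38, 67, 131, 98, 87, 29, 64, 130, 152, 105, 35, 66, 22, 116, 93, 31, 119, 94, 140, 101, 88, 138, 46, 124, 150, 50, 71, 78, 26, 63, 21, 7, 111, 37, 121, 149, 104, 89, 84, 28, 118, 148, 158, 107, 90, 30, 10, 112, 146, 103, 143, 102, 34, 120, 40, 122, 95, 86, 83, 82, 136, 154, 160, 162, 54, 18, 6, 2, 55, 127, 151, 159, 53, 72, 24, 8, 57, 19, 115, 147, 49, 125, 96, 32, 65, 76, 134, 99, 33, 11, 58, 128, 97, 141, 47, 70, 132, 44, 69, 23, 62, 75, 25, 117, 39, 13, 113, 92, 85, 137, 100, 142, 156, 52, 126, 42, 14, 59, 74, 79, 135, 45, 15, 5, 56, 73, 133, 153, 51, 17, 60, 20, 61, 129, 43, 123, 41, 68, 77, 80, 81, 27, 9, 3, 1]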